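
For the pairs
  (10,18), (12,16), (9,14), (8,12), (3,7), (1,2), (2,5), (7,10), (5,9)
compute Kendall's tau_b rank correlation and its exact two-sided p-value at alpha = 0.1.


Step 1: Enumerate the 36 unordered pairs (i,j) with i<j and classify each by sign(x_j-x_i) * sign(y_j-y_i).
  (1,2):dx=+2,dy=-2->D; (1,3):dx=-1,dy=-4->C; (1,4):dx=-2,dy=-6->C; (1,5):dx=-7,dy=-11->C
  (1,6):dx=-9,dy=-16->C; (1,7):dx=-8,dy=-13->C; (1,8):dx=-3,dy=-8->C; (1,9):dx=-5,dy=-9->C
  (2,3):dx=-3,dy=-2->C; (2,4):dx=-4,dy=-4->C; (2,5):dx=-9,dy=-9->C; (2,6):dx=-11,dy=-14->C
  (2,7):dx=-10,dy=-11->C; (2,8):dx=-5,dy=-6->C; (2,9):dx=-7,dy=-7->C; (3,4):dx=-1,dy=-2->C
  (3,5):dx=-6,dy=-7->C; (3,6):dx=-8,dy=-12->C; (3,7):dx=-7,dy=-9->C; (3,8):dx=-2,dy=-4->C
  (3,9):dx=-4,dy=-5->C; (4,5):dx=-5,dy=-5->C; (4,6):dx=-7,dy=-10->C; (4,7):dx=-6,dy=-7->C
  (4,8):dx=-1,dy=-2->C; (4,9):dx=-3,dy=-3->C; (5,6):dx=-2,dy=-5->C; (5,7):dx=-1,dy=-2->C
  (5,8):dx=+4,dy=+3->C; (5,9):dx=+2,dy=+2->C; (6,7):dx=+1,dy=+3->C; (6,8):dx=+6,dy=+8->C
  (6,9):dx=+4,dy=+7->C; (7,8):dx=+5,dy=+5->C; (7,9):dx=+3,dy=+4->C; (8,9):dx=-2,dy=-1->C
Step 2: C = 35, D = 1, total pairs = 36.
Step 3: tau = (C - D)/(n(n-1)/2) = (35 - 1)/36 = 0.944444.
Step 4: Exact two-sided p-value (enumerate n! = 362880 permutations of y under H0): p = 0.000050.
Step 5: alpha = 0.1. reject H0.

tau_b = 0.9444 (C=35, D=1), p = 0.000050, reject H0.


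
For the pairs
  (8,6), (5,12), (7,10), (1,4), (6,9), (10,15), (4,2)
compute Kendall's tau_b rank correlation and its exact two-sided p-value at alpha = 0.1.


Step 1: Enumerate the 21 unordered pairs (i,j) with i<j and classify each by sign(x_j-x_i) * sign(y_j-y_i).
  (1,2):dx=-3,dy=+6->D; (1,3):dx=-1,dy=+4->D; (1,4):dx=-7,dy=-2->C; (1,5):dx=-2,dy=+3->D
  (1,6):dx=+2,dy=+9->C; (1,7):dx=-4,dy=-4->C; (2,3):dx=+2,dy=-2->D; (2,4):dx=-4,dy=-8->C
  (2,5):dx=+1,dy=-3->D; (2,6):dx=+5,dy=+3->C; (2,7):dx=-1,dy=-10->C; (3,4):dx=-6,dy=-6->C
  (3,5):dx=-1,dy=-1->C; (3,6):dx=+3,dy=+5->C; (3,7):dx=-3,dy=-8->C; (4,5):dx=+5,dy=+5->C
  (4,6):dx=+9,dy=+11->C; (4,7):dx=+3,dy=-2->D; (5,6):dx=+4,dy=+6->C; (5,7):dx=-2,dy=-7->C
  (6,7):dx=-6,dy=-13->C
Step 2: C = 15, D = 6, total pairs = 21.
Step 3: tau = (C - D)/(n(n-1)/2) = (15 - 6)/21 = 0.428571.
Step 4: Exact two-sided p-value (enumerate n! = 5040 permutations of y under H0): p = 0.238889.
Step 5: alpha = 0.1. fail to reject H0.

tau_b = 0.4286 (C=15, D=6), p = 0.238889, fail to reject H0.


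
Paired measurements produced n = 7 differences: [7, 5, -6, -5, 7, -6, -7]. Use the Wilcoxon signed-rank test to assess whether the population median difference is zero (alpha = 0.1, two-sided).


Step 1: Drop any zero differences (none here) and take |d_i|.
|d| = [7, 5, 6, 5, 7, 6, 7]
Step 2: Midrank |d_i| (ties get averaged ranks).
ranks: |7|->6, |5|->1.5, |6|->3.5, |5|->1.5, |7|->6, |6|->3.5, |7|->6
Step 3: Attach original signs; sum ranks with positive sign and with negative sign.
W+ = 6 + 1.5 + 6 = 13.5
W- = 3.5 + 1.5 + 3.5 + 6 = 14.5
(Check: W+ + W- = 28 should equal n(n+1)/2 = 28.)
Step 4: Test statistic W = min(W+, W-) = 13.5.
Step 5: Ties in |d|, so use the tie-corrected normal approximation.
        E[W] = n(n+1)/4 = 7*8/4 = 14.
        Tie groups: |d|=5 (t=2), |d|=6 (t=2), |d|=7 (t=3); sum(t^3 - t) = 36.
        Var[W] = n(n+1)(2n+1)/24 - sum(t^3-t)/48 = 840/24 - 36/48 = 34.25.
        z = (W - E[W]) / sqrt(Var[W]) = (13.5 - 14) / 5.8523 = -0.0854.
        Two-sided p = 2*Phi(z) = 0.931915.
Step 6: alpha = 0.1. fail to reject H0.

W+ = 13.5, W- = 14.5, W = min = 13.5, p = 0.931915, fail to reject H0.


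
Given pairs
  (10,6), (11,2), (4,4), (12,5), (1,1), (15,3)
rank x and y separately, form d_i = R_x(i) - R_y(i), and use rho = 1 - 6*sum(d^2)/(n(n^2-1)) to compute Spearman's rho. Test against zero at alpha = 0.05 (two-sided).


Step 1: Rank x and y separately (midranks; no ties here).
rank(x): 10->3, 11->4, 4->2, 12->5, 1->1, 15->6
rank(y): 6->6, 2->2, 4->4, 5->5, 1->1, 3->3
Step 2: d_i = R_x(i) - R_y(i); compute d_i^2.
  (3-6)^2=9, (4-2)^2=4, (2-4)^2=4, (5-5)^2=0, (1-1)^2=0, (6-3)^2=9
sum(d^2) = 26.
Step 3: rho = 1 - 6*26 / (6*(6^2 - 1)) = 1 - 156/210 = 0.257143.
Step 4: Under H0, t = rho * sqrt((n-2)/(1-rho^2)) = 0.5322 ~ t(4).
Step 5: Two-sided p-value from the t-distribution with 4 df = 0.622787.
Step 6: alpha = 0.05. fail to reject H0.

rho = 0.2571, p = 0.622787, fail to reject H0 at alpha = 0.05.


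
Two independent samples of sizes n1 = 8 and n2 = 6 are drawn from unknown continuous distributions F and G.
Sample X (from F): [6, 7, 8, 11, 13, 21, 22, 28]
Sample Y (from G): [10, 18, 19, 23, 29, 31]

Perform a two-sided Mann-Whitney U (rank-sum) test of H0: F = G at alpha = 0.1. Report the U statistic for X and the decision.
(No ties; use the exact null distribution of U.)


Step 1: Combine and sort all 14 observations; assign midranks.
sorted (value, group): (6,X), (7,X), (8,X), (10,Y), (11,X), (13,X), (18,Y), (19,Y), (21,X), (22,X), (23,Y), (28,X), (29,Y), (31,Y)
ranks: 6->1, 7->2, 8->3, 10->4, 11->5, 13->6, 18->7, 19->8, 21->9, 22->10, 23->11, 28->12, 29->13, 31->14
Step 2: Rank sum for X: R1 = 1 + 2 + 3 + 5 + 6 + 9 + 10 + 12 = 48.
Step 3: U_X = R1 - n1(n1+1)/2 = 48 - 8*9/2 = 48 - 36 = 12.
       U_Y = n1*n2 - U_X = 48 - 12 = 36.
Step 4: No ties, so the exact null distribution of U (based on enumerating the C(14,8) = 3003 equally likely rank assignments) gives the two-sided p-value.
Step 5: p-value = 0.141858; compare to alpha = 0.1. fail to reject H0.

U_X = 12, p = 0.141858, fail to reject H0 at alpha = 0.1.


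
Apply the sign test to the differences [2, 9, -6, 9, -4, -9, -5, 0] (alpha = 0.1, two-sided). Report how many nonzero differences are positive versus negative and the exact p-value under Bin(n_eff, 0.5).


Step 1: Discard zero differences. Original n = 8; n_eff = number of nonzero differences = 7.
Nonzero differences (with sign): +2, +9, -6, +9, -4, -9, -5
Step 2: Count signs: positive = 3, negative = 4.
Step 3: Under H0: P(positive) = 0.5, so the number of positives S ~ Bin(7, 0.5).
Step 4: Two-sided exact p-value = sum of Bin(7,0.5) probabilities at or below the observed probability = 1.000000.
Step 5: alpha = 0.1. fail to reject H0.

n_eff = 7, pos = 3, neg = 4, p = 1.000000, fail to reject H0.


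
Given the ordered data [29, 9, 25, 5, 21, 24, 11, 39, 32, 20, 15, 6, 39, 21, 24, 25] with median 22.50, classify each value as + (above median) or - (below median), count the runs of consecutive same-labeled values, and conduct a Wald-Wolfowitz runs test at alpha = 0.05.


Step 1: Compute median = 22.50; label A = above, B = below.
Labels in order: ABABBABAABBBABAA  (n_A = 8, n_B = 8)
Step 2: Count runs R = 11.
Step 3: Under H0 (random ordering), E[R] = 2*n_A*n_B/(n_A+n_B) + 1 = 2*8*8/16 + 1 = 9.0000.
        Var[R] = 2*n_A*n_B*(2*n_A*n_B - n_A - n_B) / ((n_A+n_B)^2 * (n_A+n_B-1)) = 14336/3840 = 3.7333.
        SD[R] = 1.9322.
Step 4: Continuity-corrected z = (R - 0.5 - E[R]) / SD[R] = (11 - 0.5 - 9.0000) / 1.9322 = 0.7763.
Step 5: Two-sided p-value via normal approximation = 2*(1 - Phi(|z|)) = 0.437558.
Step 6: alpha = 0.05. fail to reject H0.

R = 11, z = 0.7763, p = 0.437558, fail to reject H0.


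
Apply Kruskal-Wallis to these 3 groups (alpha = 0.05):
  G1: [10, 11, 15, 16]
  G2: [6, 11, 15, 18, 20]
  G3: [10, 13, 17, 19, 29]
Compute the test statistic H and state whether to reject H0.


Step 1: Combine all N = 14 observations and assign midranks.
sorted (value, group, rank): (6,G2,1), (10,G1,2.5), (10,G3,2.5), (11,G1,4.5), (11,G2,4.5), (13,G3,6), (15,G1,7.5), (15,G2,7.5), (16,G1,9), (17,G3,10), (18,G2,11), (19,G3,12), (20,G2,13), (29,G3,14)
Step 2: Sum ranks within each group.
R_1 = 23.5 (n_1 = 4)
R_2 = 37 (n_2 = 5)
R_3 = 44.5 (n_3 = 5)
Step 3: H = 12/(N(N+1)) * sum(R_i^2/n_i) - 3(N+1)
     = 12/(14*15) * (23.5^2/4 + 37^2/5 + 44.5^2/5) - 3*15
     = 0.057143 * 807.913 - 45
     = 1.166429.
Step 4: Ties present; correction factor C = 1 - 18/(14^3 - 14) = 0.993407. Corrected H = 1.166429 / 0.993407 = 1.174170.
Step 5: Under H0, H ~ chi^2(2); p-value = 0.555945.
Step 6: alpha = 0.05. fail to reject H0.

H = 1.1742, df = 2, p = 0.555945, fail to reject H0.


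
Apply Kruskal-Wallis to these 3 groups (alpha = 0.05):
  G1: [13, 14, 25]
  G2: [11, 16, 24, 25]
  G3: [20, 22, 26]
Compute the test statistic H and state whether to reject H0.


Step 1: Combine all N = 10 observations and assign midranks.
sorted (value, group, rank): (11,G2,1), (13,G1,2), (14,G1,3), (16,G2,4), (20,G3,5), (22,G3,6), (24,G2,7), (25,G1,8.5), (25,G2,8.5), (26,G3,10)
Step 2: Sum ranks within each group.
R_1 = 13.5 (n_1 = 3)
R_2 = 20.5 (n_2 = 4)
R_3 = 21 (n_3 = 3)
Step 3: H = 12/(N(N+1)) * sum(R_i^2/n_i) - 3(N+1)
     = 12/(10*11) * (13.5^2/3 + 20.5^2/4 + 21^2/3) - 3*11
     = 0.109091 * 312.812 - 33
     = 1.125000.
Step 4: Ties present; correction factor C = 1 - 6/(10^3 - 10) = 0.993939. Corrected H = 1.125000 / 0.993939 = 1.131860.
Step 5: Under H0, H ~ chi^2(2); p-value = 0.567832.
Step 6: alpha = 0.05. fail to reject H0.

H = 1.1319, df = 2, p = 0.567832, fail to reject H0.


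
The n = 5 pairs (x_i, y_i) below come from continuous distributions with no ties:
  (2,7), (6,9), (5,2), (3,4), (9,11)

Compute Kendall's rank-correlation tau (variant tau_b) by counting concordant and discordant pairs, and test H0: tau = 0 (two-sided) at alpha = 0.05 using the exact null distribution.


Step 1: Enumerate the 10 unordered pairs (i,j) with i<j and classify each by sign(x_j-x_i) * sign(y_j-y_i).
  (1,2):dx=+4,dy=+2->C; (1,3):dx=+3,dy=-5->D; (1,4):dx=+1,dy=-3->D; (1,5):dx=+7,dy=+4->C
  (2,3):dx=-1,dy=-7->C; (2,4):dx=-3,dy=-5->C; (2,5):dx=+3,dy=+2->C; (3,4):dx=-2,dy=+2->D
  (3,5):dx=+4,dy=+9->C; (4,5):dx=+6,dy=+7->C
Step 2: C = 7, D = 3, total pairs = 10.
Step 3: tau = (C - D)/(n(n-1)/2) = (7 - 3)/10 = 0.400000.
Step 4: Exact two-sided p-value (enumerate n! = 120 permutations of y under H0): p = 0.483333.
Step 5: alpha = 0.05. fail to reject H0.

tau_b = 0.4000 (C=7, D=3), p = 0.483333, fail to reject H0.


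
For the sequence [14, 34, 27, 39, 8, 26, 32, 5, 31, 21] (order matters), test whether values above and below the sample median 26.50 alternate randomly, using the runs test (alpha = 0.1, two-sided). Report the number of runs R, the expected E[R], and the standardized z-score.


Step 1: Compute median = 26.50; label A = above, B = below.
Labels in order: BAAABBABAB  (n_A = 5, n_B = 5)
Step 2: Count runs R = 7.
Step 3: Under H0 (random ordering), E[R] = 2*n_A*n_B/(n_A+n_B) + 1 = 2*5*5/10 + 1 = 6.0000.
        Var[R] = 2*n_A*n_B*(2*n_A*n_B - n_A - n_B) / ((n_A+n_B)^2 * (n_A+n_B-1)) = 2000/900 = 2.2222.
        SD[R] = 1.4907.
Step 4: Continuity-corrected z = (R - 0.5 - E[R]) / SD[R] = (7 - 0.5 - 6.0000) / 1.4907 = 0.3354.
Step 5: Two-sided p-value via normal approximation = 2*(1 - Phi(|z|)) = 0.737316.
Step 6: alpha = 0.1. fail to reject H0.

R = 7, z = 0.3354, p = 0.737316, fail to reject H0.


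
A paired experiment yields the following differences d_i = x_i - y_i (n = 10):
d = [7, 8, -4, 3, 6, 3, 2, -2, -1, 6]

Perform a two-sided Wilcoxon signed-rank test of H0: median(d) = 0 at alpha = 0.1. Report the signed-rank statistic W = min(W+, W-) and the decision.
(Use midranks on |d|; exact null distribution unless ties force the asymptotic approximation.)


Step 1: Drop any zero differences (none here) and take |d_i|.
|d| = [7, 8, 4, 3, 6, 3, 2, 2, 1, 6]
Step 2: Midrank |d_i| (ties get averaged ranks).
ranks: |7|->9, |8|->10, |4|->6, |3|->4.5, |6|->7.5, |3|->4.5, |2|->2.5, |2|->2.5, |1|->1, |6|->7.5
Step 3: Attach original signs; sum ranks with positive sign and with negative sign.
W+ = 9 + 10 + 4.5 + 7.5 + 4.5 + 2.5 + 7.5 = 45.5
W- = 6 + 2.5 + 1 = 9.5
(Check: W+ + W- = 55 should equal n(n+1)/2 = 55.)
Step 4: Test statistic W = min(W+, W-) = 9.5.
Step 5: Ties in |d|, so use the tie-corrected normal approximation.
        E[W] = n(n+1)/4 = 10*11/4 = 27.5.
        Tie groups: |d|=2 (t=2), |d|=3 (t=2), |d|=6 (t=2); sum(t^3 - t) = 18.
        Var[W] = n(n+1)(2n+1)/24 - sum(t^3-t)/48 = 2310/24 - 18/48 = 95.875.
        z = (W - E[W]) / sqrt(Var[W]) = (9.5 - 27.5) / 9.7916 = -1.8383.
        Two-sided p = 2*Phi(z) = 0.066016.
Step 6: alpha = 0.1. reject H0.

W+ = 45.5, W- = 9.5, W = min = 9.5, p = 0.066016, reject H0.


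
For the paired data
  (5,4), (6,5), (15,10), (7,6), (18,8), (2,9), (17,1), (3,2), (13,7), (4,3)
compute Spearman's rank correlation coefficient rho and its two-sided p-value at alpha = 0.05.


Step 1: Rank x and y separately (midranks; no ties here).
rank(x): 5->4, 6->5, 15->8, 7->6, 18->10, 2->1, 17->9, 3->2, 13->7, 4->3
rank(y): 4->4, 5->5, 10->10, 6->6, 8->8, 9->9, 1->1, 2->2, 7->7, 3->3
Step 2: d_i = R_x(i) - R_y(i); compute d_i^2.
  (4-4)^2=0, (5-5)^2=0, (8-10)^2=4, (6-6)^2=0, (10-8)^2=4, (1-9)^2=64, (9-1)^2=64, (2-2)^2=0, (7-7)^2=0, (3-3)^2=0
sum(d^2) = 136.
Step 3: rho = 1 - 6*136 / (10*(10^2 - 1)) = 1 - 816/990 = 0.175758.
Step 4: Under H0, t = rho * sqrt((n-2)/(1-rho^2)) = 0.5050 ~ t(8).
Step 5: Two-sided p-value from the t-distribution with 8 df = 0.627188.
Step 6: alpha = 0.05. fail to reject H0.

rho = 0.1758, p = 0.627188, fail to reject H0 at alpha = 0.05.


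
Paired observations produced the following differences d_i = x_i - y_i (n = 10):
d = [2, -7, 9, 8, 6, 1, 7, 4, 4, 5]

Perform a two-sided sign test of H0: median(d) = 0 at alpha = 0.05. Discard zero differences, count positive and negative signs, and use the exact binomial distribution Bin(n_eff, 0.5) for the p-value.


Step 1: Discard zero differences. Original n = 10; n_eff = number of nonzero differences = 10.
Nonzero differences (with sign): +2, -7, +9, +8, +6, +1, +7, +4, +4, +5
Step 2: Count signs: positive = 9, negative = 1.
Step 3: Under H0: P(positive) = 0.5, so the number of positives S ~ Bin(10, 0.5).
Step 4: Two-sided exact p-value = sum of Bin(10,0.5) probabilities at or below the observed probability = 0.021484.
Step 5: alpha = 0.05. reject H0.

n_eff = 10, pos = 9, neg = 1, p = 0.021484, reject H0.


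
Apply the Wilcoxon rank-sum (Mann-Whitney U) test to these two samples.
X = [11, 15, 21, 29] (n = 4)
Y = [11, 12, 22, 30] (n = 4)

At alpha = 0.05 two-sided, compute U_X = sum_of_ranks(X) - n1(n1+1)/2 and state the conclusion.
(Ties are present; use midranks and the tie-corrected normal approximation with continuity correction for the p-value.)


Step 1: Combine and sort all 8 observations; assign midranks.
sorted (value, group): (11,X), (11,Y), (12,Y), (15,X), (21,X), (22,Y), (29,X), (30,Y)
ranks: 11->1.5, 11->1.5, 12->3, 15->4, 21->5, 22->6, 29->7, 30->8
Step 2: Rank sum for X: R1 = 1.5 + 4 + 5 + 7 = 17.5.
Step 3: U_X = R1 - n1(n1+1)/2 = 17.5 - 4*5/2 = 17.5 - 10 = 7.5.
       U_Y = n1*n2 - U_X = 16 - 7.5 = 8.5.
Step 4: Ties are present, so use the tie-corrected normal approximation (with continuity correction) for the p-value.
Step 5: p-value = 1.000000; compare to alpha = 0.05. fail to reject H0.

U_X = 7.5, p = 1.000000, fail to reject H0 at alpha = 0.05.


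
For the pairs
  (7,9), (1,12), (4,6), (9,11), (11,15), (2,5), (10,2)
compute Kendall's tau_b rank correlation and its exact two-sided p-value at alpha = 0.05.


Step 1: Enumerate the 21 unordered pairs (i,j) with i<j and classify each by sign(x_j-x_i) * sign(y_j-y_i).
  (1,2):dx=-6,dy=+3->D; (1,3):dx=-3,dy=-3->C; (1,4):dx=+2,dy=+2->C; (1,5):dx=+4,dy=+6->C
  (1,6):dx=-5,dy=-4->C; (1,7):dx=+3,dy=-7->D; (2,3):dx=+3,dy=-6->D; (2,4):dx=+8,dy=-1->D
  (2,5):dx=+10,dy=+3->C; (2,6):dx=+1,dy=-7->D; (2,7):dx=+9,dy=-10->D; (3,4):dx=+5,dy=+5->C
  (3,5):dx=+7,dy=+9->C; (3,6):dx=-2,dy=-1->C; (3,7):dx=+6,dy=-4->D; (4,5):dx=+2,dy=+4->C
  (4,6):dx=-7,dy=-6->C; (4,7):dx=+1,dy=-9->D; (5,6):dx=-9,dy=-10->C; (5,7):dx=-1,dy=-13->C
  (6,7):dx=+8,dy=-3->D
Step 2: C = 12, D = 9, total pairs = 21.
Step 3: tau = (C - D)/(n(n-1)/2) = (12 - 9)/21 = 0.142857.
Step 4: Exact two-sided p-value (enumerate n! = 5040 permutations of y under H0): p = 0.772619.
Step 5: alpha = 0.05. fail to reject H0.

tau_b = 0.1429 (C=12, D=9), p = 0.772619, fail to reject H0.


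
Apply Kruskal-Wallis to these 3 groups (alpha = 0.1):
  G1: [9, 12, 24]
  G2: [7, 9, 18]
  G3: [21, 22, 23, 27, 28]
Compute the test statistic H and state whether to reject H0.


Step 1: Combine all N = 11 observations and assign midranks.
sorted (value, group, rank): (7,G2,1), (9,G1,2.5), (9,G2,2.5), (12,G1,4), (18,G2,5), (21,G3,6), (22,G3,7), (23,G3,8), (24,G1,9), (27,G3,10), (28,G3,11)
Step 2: Sum ranks within each group.
R_1 = 15.5 (n_1 = 3)
R_2 = 8.5 (n_2 = 3)
R_3 = 42 (n_3 = 5)
Step 3: H = 12/(N(N+1)) * sum(R_i^2/n_i) - 3(N+1)
     = 12/(11*12) * (15.5^2/3 + 8.5^2/3 + 42^2/5) - 3*12
     = 0.090909 * 456.967 - 36
     = 5.542424.
Step 4: Ties present; correction factor C = 1 - 6/(11^3 - 11) = 0.995455. Corrected H = 5.542424 / 0.995455 = 5.567732.
Step 5: Under H0, H ~ chi^2(2); p-value = 0.061799.
Step 6: alpha = 0.1. reject H0.

H = 5.5677, df = 2, p = 0.061799, reject H0.


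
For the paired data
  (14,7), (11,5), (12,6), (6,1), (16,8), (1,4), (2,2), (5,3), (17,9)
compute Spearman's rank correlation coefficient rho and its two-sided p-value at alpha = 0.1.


Step 1: Rank x and y separately (midranks; no ties here).
rank(x): 14->7, 11->5, 12->6, 6->4, 16->8, 1->1, 2->2, 5->3, 17->9
rank(y): 7->7, 5->5, 6->6, 1->1, 8->8, 4->4, 2->2, 3->3, 9->9
Step 2: d_i = R_x(i) - R_y(i); compute d_i^2.
  (7-7)^2=0, (5-5)^2=0, (6-6)^2=0, (4-1)^2=9, (8-8)^2=0, (1-4)^2=9, (2-2)^2=0, (3-3)^2=0, (9-9)^2=0
sum(d^2) = 18.
Step 3: rho = 1 - 6*18 / (9*(9^2 - 1)) = 1 - 108/720 = 0.850000.
Step 4: Under H0, t = rho * sqrt((n-2)/(1-rho^2)) = 4.2691 ~ t(7).
Step 5: Two-sided p-value from the t-distribution with 7 df = 0.003705.
Step 6: alpha = 0.1. reject H0.

rho = 0.8500, p = 0.003705, reject H0 at alpha = 0.1.


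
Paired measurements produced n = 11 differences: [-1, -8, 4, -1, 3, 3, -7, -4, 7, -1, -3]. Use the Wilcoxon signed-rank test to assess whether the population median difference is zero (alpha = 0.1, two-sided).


Step 1: Drop any zero differences (none here) and take |d_i|.
|d| = [1, 8, 4, 1, 3, 3, 7, 4, 7, 1, 3]
Step 2: Midrank |d_i| (ties get averaged ranks).
ranks: |1|->2, |8|->11, |4|->7.5, |1|->2, |3|->5, |3|->5, |7|->9.5, |4|->7.5, |7|->9.5, |1|->2, |3|->5
Step 3: Attach original signs; sum ranks with positive sign and with negative sign.
W+ = 7.5 + 5 + 5 + 9.5 = 27
W- = 2 + 11 + 2 + 9.5 + 7.5 + 2 + 5 = 39
(Check: W+ + W- = 66 should equal n(n+1)/2 = 66.)
Step 4: Test statistic W = min(W+, W-) = 27.
Step 5: Ties in |d|, so use the tie-corrected normal approximation.
        E[W] = n(n+1)/4 = 11*12/4 = 33.
        Tie groups: |d|=1 (t=3), |d|=3 (t=3), |d|=4 (t=2), |d|=7 (t=2); sum(t^3 - t) = 60.
        Var[W] = n(n+1)(2n+1)/24 - sum(t^3-t)/48 = 3036/24 - 60/48 = 125.25.
        z = (W - E[W]) / sqrt(Var[W]) = (27 - 33) / 11.1915 = -0.5361.
        Two-sided p = 2*Phi(z) = 0.591875.
Step 6: alpha = 0.1. fail to reject H0.

W+ = 27, W- = 39, W = min = 27, p = 0.591875, fail to reject H0.


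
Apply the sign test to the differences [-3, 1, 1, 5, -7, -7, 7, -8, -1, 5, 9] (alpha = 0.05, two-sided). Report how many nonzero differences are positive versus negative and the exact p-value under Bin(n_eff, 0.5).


Step 1: Discard zero differences. Original n = 11; n_eff = number of nonzero differences = 11.
Nonzero differences (with sign): -3, +1, +1, +5, -7, -7, +7, -8, -1, +5, +9
Step 2: Count signs: positive = 6, negative = 5.
Step 3: Under H0: P(positive) = 0.5, so the number of positives S ~ Bin(11, 0.5).
Step 4: Two-sided exact p-value = sum of Bin(11,0.5) probabilities at or below the observed probability = 1.000000.
Step 5: alpha = 0.05. fail to reject H0.

n_eff = 11, pos = 6, neg = 5, p = 1.000000, fail to reject H0.


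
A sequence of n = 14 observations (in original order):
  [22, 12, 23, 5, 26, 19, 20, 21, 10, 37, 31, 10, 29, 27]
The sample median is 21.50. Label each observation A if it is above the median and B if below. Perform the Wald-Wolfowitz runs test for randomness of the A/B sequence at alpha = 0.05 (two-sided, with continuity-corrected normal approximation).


Step 1: Compute median = 21.50; label A = above, B = below.
Labels in order: ABABABBBBAABAA  (n_A = 7, n_B = 7)
Step 2: Count runs R = 9.
Step 3: Under H0 (random ordering), E[R] = 2*n_A*n_B/(n_A+n_B) + 1 = 2*7*7/14 + 1 = 8.0000.
        Var[R] = 2*n_A*n_B*(2*n_A*n_B - n_A - n_B) / ((n_A+n_B)^2 * (n_A+n_B-1)) = 8232/2548 = 3.2308.
        SD[R] = 1.7974.
Step 4: Continuity-corrected z = (R - 0.5 - E[R]) / SD[R] = (9 - 0.5 - 8.0000) / 1.7974 = 0.2782.
Step 5: Two-sided p-value via normal approximation = 2*(1 - Phi(|z|)) = 0.780879.
Step 6: alpha = 0.05. fail to reject H0.

R = 9, z = 0.2782, p = 0.780879, fail to reject H0.


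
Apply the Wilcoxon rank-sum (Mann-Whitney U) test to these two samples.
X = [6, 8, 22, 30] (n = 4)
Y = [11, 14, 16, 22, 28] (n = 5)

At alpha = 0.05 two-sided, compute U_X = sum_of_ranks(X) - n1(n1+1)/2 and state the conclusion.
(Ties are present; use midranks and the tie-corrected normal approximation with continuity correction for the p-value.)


Step 1: Combine and sort all 9 observations; assign midranks.
sorted (value, group): (6,X), (8,X), (11,Y), (14,Y), (16,Y), (22,X), (22,Y), (28,Y), (30,X)
ranks: 6->1, 8->2, 11->3, 14->4, 16->5, 22->6.5, 22->6.5, 28->8, 30->9
Step 2: Rank sum for X: R1 = 1 + 2 + 6.5 + 9 = 18.5.
Step 3: U_X = R1 - n1(n1+1)/2 = 18.5 - 4*5/2 = 18.5 - 10 = 8.5.
       U_Y = n1*n2 - U_X = 20 - 8.5 = 11.5.
Step 4: Ties are present, so use the tie-corrected normal approximation (with continuity correction) for the p-value.
Step 5: p-value = 0.805701; compare to alpha = 0.05. fail to reject H0.

U_X = 8.5, p = 0.805701, fail to reject H0 at alpha = 0.05.


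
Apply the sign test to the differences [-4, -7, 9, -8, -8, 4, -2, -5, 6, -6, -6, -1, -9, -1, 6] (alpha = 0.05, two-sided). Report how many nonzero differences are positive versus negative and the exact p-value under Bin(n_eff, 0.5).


Step 1: Discard zero differences. Original n = 15; n_eff = number of nonzero differences = 15.
Nonzero differences (with sign): -4, -7, +9, -8, -8, +4, -2, -5, +6, -6, -6, -1, -9, -1, +6
Step 2: Count signs: positive = 4, negative = 11.
Step 3: Under H0: P(positive) = 0.5, so the number of positives S ~ Bin(15, 0.5).
Step 4: Two-sided exact p-value = sum of Bin(15,0.5) probabilities at or below the observed probability = 0.118469.
Step 5: alpha = 0.05. fail to reject H0.

n_eff = 15, pos = 4, neg = 11, p = 0.118469, fail to reject H0.


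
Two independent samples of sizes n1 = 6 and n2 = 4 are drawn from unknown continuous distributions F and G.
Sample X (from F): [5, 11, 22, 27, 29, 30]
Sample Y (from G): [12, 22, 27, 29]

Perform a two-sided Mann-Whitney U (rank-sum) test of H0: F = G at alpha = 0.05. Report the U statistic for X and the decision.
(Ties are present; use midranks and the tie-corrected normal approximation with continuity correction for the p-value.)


Step 1: Combine and sort all 10 observations; assign midranks.
sorted (value, group): (5,X), (11,X), (12,Y), (22,X), (22,Y), (27,X), (27,Y), (29,X), (29,Y), (30,X)
ranks: 5->1, 11->2, 12->3, 22->4.5, 22->4.5, 27->6.5, 27->6.5, 29->8.5, 29->8.5, 30->10
Step 2: Rank sum for X: R1 = 1 + 2 + 4.5 + 6.5 + 8.5 + 10 = 32.5.
Step 3: U_X = R1 - n1(n1+1)/2 = 32.5 - 6*7/2 = 32.5 - 21 = 11.5.
       U_Y = n1*n2 - U_X = 24 - 11.5 = 12.5.
Step 4: Ties are present, so use the tie-corrected normal approximation (with continuity correction) for the p-value.
Step 5: p-value = 1.000000; compare to alpha = 0.05. fail to reject H0.

U_X = 11.5, p = 1.000000, fail to reject H0 at alpha = 0.05.


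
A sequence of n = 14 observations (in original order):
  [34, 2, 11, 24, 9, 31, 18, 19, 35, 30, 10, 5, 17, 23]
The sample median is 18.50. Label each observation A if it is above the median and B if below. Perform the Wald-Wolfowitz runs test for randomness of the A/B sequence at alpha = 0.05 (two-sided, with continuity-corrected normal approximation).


Step 1: Compute median = 18.50; label A = above, B = below.
Labels in order: ABBABABAAABBBA  (n_A = 7, n_B = 7)
Step 2: Count runs R = 9.
Step 3: Under H0 (random ordering), E[R] = 2*n_A*n_B/(n_A+n_B) + 1 = 2*7*7/14 + 1 = 8.0000.
        Var[R] = 2*n_A*n_B*(2*n_A*n_B - n_A - n_B) / ((n_A+n_B)^2 * (n_A+n_B-1)) = 8232/2548 = 3.2308.
        SD[R] = 1.7974.
Step 4: Continuity-corrected z = (R - 0.5 - E[R]) / SD[R] = (9 - 0.5 - 8.0000) / 1.7974 = 0.2782.
Step 5: Two-sided p-value via normal approximation = 2*(1 - Phi(|z|)) = 0.780879.
Step 6: alpha = 0.05. fail to reject H0.

R = 9, z = 0.2782, p = 0.780879, fail to reject H0.


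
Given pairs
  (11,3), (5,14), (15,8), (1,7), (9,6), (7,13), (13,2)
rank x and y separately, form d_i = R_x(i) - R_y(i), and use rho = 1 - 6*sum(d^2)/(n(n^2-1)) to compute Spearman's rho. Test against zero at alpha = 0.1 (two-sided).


Step 1: Rank x and y separately (midranks; no ties here).
rank(x): 11->5, 5->2, 15->7, 1->1, 9->4, 7->3, 13->6
rank(y): 3->2, 14->7, 8->5, 7->4, 6->3, 13->6, 2->1
Step 2: d_i = R_x(i) - R_y(i); compute d_i^2.
  (5-2)^2=9, (2-7)^2=25, (7-5)^2=4, (1-4)^2=9, (4-3)^2=1, (3-6)^2=9, (6-1)^2=25
sum(d^2) = 82.
Step 3: rho = 1 - 6*82 / (7*(7^2 - 1)) = 1 - 492/336 = -0.464286.
Step 4: Under H0, t = rho * sqrt((n-2)/(1-rho^2)) = -1.1722 ~ t(5).
Step 5: Two-sided p-value from the t-distribution with 5 df = 0.293934.
Step 6: alpha = 0.1. fail to reject H0.

rho = -0.4643, p = 0.293934, fail to reject H0 at alpha = 0.1.


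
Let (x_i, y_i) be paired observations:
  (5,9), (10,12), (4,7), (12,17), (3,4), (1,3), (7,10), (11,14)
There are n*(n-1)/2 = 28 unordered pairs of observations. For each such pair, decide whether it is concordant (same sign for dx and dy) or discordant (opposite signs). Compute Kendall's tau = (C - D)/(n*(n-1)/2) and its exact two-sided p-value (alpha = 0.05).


Step 1: Enumerate the 28 unordered pairs (i,j) with i<j and classify each by sign(x_j-x_i) * sign(y_j-y_i).
  (1,2):dx=+5,dy=+3->C; (1,3):dx=-1,dy=-2->C; (1,4):dx=+7,dy=+8->C; (1,5):dx=-2,dy=-5->C
  (1,6):dx=-4,dy=-6->C; (1,7):dx=+2,dy=+1->C; (1,8):dx=+6,dy=+5->C; (2,3):dx=-6,dy=-5->C
  (2,4):dx=+2,dy=+5->C; (2,5):dx=-7,dy=-8->C; (2,6):dx=-9,dy=-9->C; (2,7):dx=-3,dy=-2->C
  (2,8):dx=+1,dy=+2->C; (3,4):dx=+8,dy=+10->C; (3,5):dx=-1,dy=-3->C; (3,6):dx=-3,dy=-4->C
  (3,7):dx=+3,dy=+3->C; (3,8):dx=+7,dy=+7->C; (4,5):dx=-9,dy=-13->C; (4,6):dx=-11,dy=-14->C
  (4,7):dx=-5,dy=-7->C; (4,8):dx=-1,dy=-3->C; (5,6):dx=-2,dy=-1->C; (5,7):dx=+4,dy=+6->C
  (5,8):dx=+8,dy=+10->C; (6,7):dx=+6,dy=+7->C; (6,8):dx=+10,dy=+11->C; (7,8):dx=+4,dy=+4->C
Step 2: C = 28, D = 0, total pairs = 28.
Step 3: tau = (C - D)/(n(n-1)/2) = (28 - 0)/28 = 1.000000.
Step 4: Exact two-sided p-value (enumerate n! = 40320 permutations of y under H0): p = 0.000050.
Step 5: alpha = 0.05. reject H0.

tau_b = 1.0000 (C=28, D=0), p = 0.000050, reject H0.


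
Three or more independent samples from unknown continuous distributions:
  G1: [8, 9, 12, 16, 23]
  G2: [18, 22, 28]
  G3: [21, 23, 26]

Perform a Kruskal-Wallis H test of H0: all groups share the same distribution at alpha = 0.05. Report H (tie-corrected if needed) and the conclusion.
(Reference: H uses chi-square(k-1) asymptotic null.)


Step 1: Combine all N = 11 observations and assign midranks.
sorted (value, group, rank): (8,G1,1), (9,G1,2), (12,G1,3), (16,G1,4), (18,G2,5), (21,G3,6), (22,G2,7), (23,G1,8.5), (23,G3,8.5), (26,G3,10), (28,G2,11)
Step 2: Sum ranks within each group.
R_1 = 18.5 (n_1 = 5)
R_2 = 23 (n_2 = 3)
R_3 = 24.5 (n_3 = 3)
Step 3: H = 12/(N(N+1)) * sum(R_i^2/n_i) - 3(N+1)
     = 12/(11*12) * (18.5^2/5 + 23^2/3 + 24.5^2/3) - 3*12
     = 0.090909 * 444.867 - 36
     = 4.442424.
Step 4: Ties present; correction factor C = 1 - 6/(11^3 - 11) = 0.995455. Corrected H = 4.442424 / 0.995455 = 4.462709.
Step 5: Under H0, H ~ chi^2(2); p-value = 0.107383.
Step 6: alpha = 0.05. fail to reject H0.

H = 4.4627, df = 2, p = 0.107383, fail to reject H0.


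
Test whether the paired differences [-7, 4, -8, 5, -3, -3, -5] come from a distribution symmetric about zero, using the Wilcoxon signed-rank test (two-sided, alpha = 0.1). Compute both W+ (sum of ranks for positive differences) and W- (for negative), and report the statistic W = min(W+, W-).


Step 1: Drop any zero differences (none here) and take |d_i|.
|d| = [7, 4, 8, 5, 3, 3, 5]
Step 2: Midrank |d_i| (ties get averaged ranks).
ranks: |7|->6, |4|->3, |8|->7, |5|->4.5, |3|->1.5, |3|->1.5, |5|->4.5
Step 3: Attach original signs; sum ranks with positive sign and with negative sign.
W+ = 3 + 4.5 = 7.5
W- = 6 + 7 + 1.5 + 1.5 + 4.5 = 20.5
(Check: W+ + W- = 28 should equal n(n+1)/2 = 28.)
Step 4: Test statistic W = min(W+, W-) = 7.5.
Step 5: Ties in |d|, so use the tie-corrected normal approximation.
        E[W] = n(n+1)/4 = 7*8/4 = 14.
        Tie groups: |d|=3 (t=2), |d|=5 (t=2); sum(t^3 - t) = 12.
        Var[W] = n(n+1)(2n+1)/24 - sum(t^3-t)/48 = 840/24 - 12/48 = 34.75.
        z = (W - E[W]) / sqrt(Var[W]) = (7.5 - 14) / 5.8949 = -1.1026.
        Two-sided p = 2*Phi(z) = 0.270181.
Step 6: alpha = 0.1. fail to reject H0.

W+ = 7.5, W- = 20.5, W = min = 7.5, p = 0.270181, fail to reject H0.


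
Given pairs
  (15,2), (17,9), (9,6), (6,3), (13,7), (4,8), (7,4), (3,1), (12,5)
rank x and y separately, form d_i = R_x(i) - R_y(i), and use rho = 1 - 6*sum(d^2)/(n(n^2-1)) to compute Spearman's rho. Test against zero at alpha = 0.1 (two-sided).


Step 1: Rank x and y separately (midranks; no ties here).
rank(x): 15->8, 17->9, 9->5, 6->3, 13->7, 4->2, 7->4, 3->1, 12->6
rank(y): 2->2, 9->9, 6->6, 3->3, 7->7, 8->8, 4->4, 1->1, 5->5
Step 2: d_i = R_x(i) - R_y(i); compute d_i^2.
  (8-2)^2=36, (9-9)^2=0, (5-6)^2=1, (3-3)^2=0, (7-7)^2=0, (2-8)^2=36, (4-4)^2=0, (1-1)^2=0, (6-5)^2=1
sum(d^2) = 74.
Step 3: rho = 1 - 6*74 / (9*(9^2 - 1)) = 1 - 444/720 = 0.383333.
Step 4: Under H0, t = rho * sqrt((n-2)/(1-rho^2)) = 1.0981 ~ t(7).
Step 5: Two-sided p-value from the t-distribution with 7 df = 0.308495.
Step 6: alpha = 0.1. fail to reject H0.

rho = 0.3833, p = 0.308495, fail to reject H0 at alpha = 0.1.


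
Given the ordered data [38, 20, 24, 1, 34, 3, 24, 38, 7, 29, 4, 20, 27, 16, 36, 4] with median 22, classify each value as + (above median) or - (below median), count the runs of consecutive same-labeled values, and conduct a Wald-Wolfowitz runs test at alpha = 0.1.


Step 1: Compute median = 22; label A = above, B = below.
Labels in order: ABABABAABABBABAB  (n_A = 8, n_B = 8)
Step 2: Count runs R = 14.
Step 3: Under H0 (random ordering), E[R] = 2*n_A*n_B/(n_A+n_B) + 1 = 2*8*8/16 + 1 = 9.0000.
        Var[R] = 2*n_A*n_B*(2*n_A*n_B - n_A - n_B) / ((n_A+n_B)^2 * (n_A+n_B-1)) = 14336/3840 = 3.7333.
        SD[R] = 1.9322.
Step 4: Continuity-corrected z = (R - 0.5 - E[R]) / SD[R] = (14 - 0.5 - 9.0000) / 1.9322 = 2.3290.
Step 5: Two-sided p-value via normal approximation = 2*(1 - Phi(|z|)) = 0.019861.
Step 6: alpha = 0.1. reject H0.

R = 14, z = 2.3290, p = 0.019861, reject H0.


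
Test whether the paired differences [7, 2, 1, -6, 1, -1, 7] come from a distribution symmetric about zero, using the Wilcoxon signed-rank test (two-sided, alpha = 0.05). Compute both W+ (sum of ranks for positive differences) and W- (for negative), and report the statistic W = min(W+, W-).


Step 1: Drop any zero differences (none here) and take |d_i|.
|d| = [7, 2, 1, 6, 1, 1, 7]
Step 2: Midrank |d_i| (ties get averaged ranks).
ranks: |7|->6.5, |2|->4, |1|->2, |6|->5, |1|->2, |1|->2, |7|->6.5
Step 3: Attach original signs; sum ranks with positive sign and with negative sign.
W+ = 6.5 + 4 + 2 + 2 + 6.5 = 21
W- = 5 + 2 = 7
(Check: W+ + W- = 28 should equal n(n+1)/2 = 28.)
Step 4: Test statistic W = min(W+, W-) = 7.
Step 5: Ties in |d|, so use the tie-corrected normal approximation.
        E[W] = n(n+1)/4 = 7*8/4 = 14.
        Tie groups: |d|=1 (t=3), |d|=7 (t=2); sum(t^3 - t) = 30.
        Var[W] = n(n+1)(2n+1)/24 - sum(t^3-t)/48 = 840/24 - 30/48 = 34.375.
        z = (W - E[W]) / sqrt(Var[W]) = (7 - 14) / 5.8630 = -1.1939.
        Two-sided p = 2*Phi(z) = 0.232508.
Step 6: alpha = 0.05. fail to reject H0.

W+ = 21, W- = 7, W = min = 7, p = 0.232508, fail to reject H0.


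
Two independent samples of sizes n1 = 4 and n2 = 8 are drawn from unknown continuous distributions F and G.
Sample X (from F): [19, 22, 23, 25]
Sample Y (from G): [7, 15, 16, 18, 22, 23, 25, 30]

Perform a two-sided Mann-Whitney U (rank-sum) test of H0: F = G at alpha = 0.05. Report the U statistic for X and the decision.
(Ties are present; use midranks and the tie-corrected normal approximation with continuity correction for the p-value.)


Step 1: Combine and sort all 12 observations; assign midranks.
sorted (value, group): (7,Y), (15,Y), (16,Y), (18,Y), (19,X), (22,X), (22,Y), (23,X), (23,Y), (25,X), (25,Y), (30,Y)
ranks: 7->1, 15->2, 16->3, 18->4, 19->5, 22->6.5, 22->6.5, 23->8.5, 23->8.5, 25->10.5, 25->10.5, 30->12
Step 2: Rank sum for X: R1 = 5 + 6.5 + 8.5 + 10.5 = 30.5.
Step 3: U_X = R1 - n1(n1+1)/2 = 30.5 - 4*5/2 = 30.5 - 10 = 20.5.
       U_Y = n1*n2 - U_X = 32 - 20.5 = 11.5.
Step 4: Ties are present, so use the tie-corrected normal approximation (with continuity correction) for the p-value.
Step 5: p-value = 0.494634; compare to alpha = 0.05. fail to reject H0.

U_X = 20.5, p = 0.494634, fail to reject H0 at alpha = 0.05.


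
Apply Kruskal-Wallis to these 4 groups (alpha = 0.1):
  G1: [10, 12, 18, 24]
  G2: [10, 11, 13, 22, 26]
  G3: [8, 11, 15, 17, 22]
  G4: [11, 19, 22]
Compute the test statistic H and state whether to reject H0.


Step 1: Combine all N = 17 observations and assign midranks.
sorted (value, group, rank): (8,G3,1), (10,G1,2.5), (10,G2,2.5), (11,G2,5), (11,G3,5), (11,G4,5), (12,G1,7), (13,G2,8), (15,G3,9), (17,G3,10), (18,G1,11), (19,G4,12), (22,G2,14), (22,G3,14), (22,G4,14), (24,G1,16), (26,G2,17)
Step 2: Sum ranks within each group.
R_1 = 36.5 (n_1 = 4)
R_2 = 46.5 (n_2 = 5)
R_3 = 39 (n_3 = 5)
R_4 = 31 (n_4 = 3)
Step 3: H = 12/(N(N+1)) * sum(R_i^2/n_i) - 3(N+1)
     = 12/(17*18) * (36.5^2/4 + 46.5^2/5 + 39^2/5 + 31^2/3) - 3*18
     = 0.039216 * 1390.05 - 54
     = 0.511601.
Step 4: Ties present; correction factor C = 1 - 54/(17^3 - 17) = 0.988971. Corrected H = 0.511601 / 0.988971 = 0.517307.
Step 5: Under H0, H ~ chi^2(3); p-value = 0.915073.
Step 6: alpha = 0.1. fail to reject H0.

H = 0.5173, df = 3, p = 0.915073, fail to reject H0.


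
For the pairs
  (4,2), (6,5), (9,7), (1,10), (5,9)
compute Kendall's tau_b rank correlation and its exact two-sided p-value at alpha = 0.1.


Step 1: Enumerate the 10 unordered pairs (i,j) with i<j and classify each by sign(x_j-x_i) * sign(y_j-y_i).
  (1,2):dx=+2,dy=+3->C; (1,3):dx=+5,dy=+5->C; (1,4):dx=-3,dy=+8->D; (1,5):dx=+1,dy=+7->C
  (2,3):dx=+3,dy=+2->C; (2,4):dx=-5,dy=+5->D; (2,5):dx=-1,dy=+4->D; (3,4):dx=-8,dy=+3->D
  (3,5):dx=-4,dy=+2->D; (4,5):dx=+4,dy=-1->D
Step 2: C = 4, D = 6, total pairs = 10.
Step 3: tau = (C - D)/(n(n-1)/2) = (4 - 6)/10 = -0.200000.
Step 4: Exact two-sided p-value (enumerate n! = 120 permutations of y under H0): p = 0.816667.
Step 5: alpha = 0.1. fail to reject H0.

tau_b = -0.2000 (C=4, D=6), p = 0.816667, fail to reject H0.


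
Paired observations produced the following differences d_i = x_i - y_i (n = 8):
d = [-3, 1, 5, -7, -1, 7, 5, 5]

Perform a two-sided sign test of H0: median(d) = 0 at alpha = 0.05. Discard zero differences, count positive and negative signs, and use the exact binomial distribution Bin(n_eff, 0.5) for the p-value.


Step 1: Discard zero differences. Original n = 8; n_eff = number of nonzero differences = 8.
Nonzero differences (with sign): -3, +1, +5, -7, -1, +7, +5, +5
Step 2: Count signs: positive = 5, negative = 3.
Step 3: Under H0: P(positive) = 0.5, so the number of positives S ~ Bin(8, 0.5).
Step 4: Two-sided exact p-value = sum of Bin(8,0.5) probabilities at or below the observed probability = 0.726562.
Step 5: alpha = 0.05. fail to reject H0.

n_eff = 8, pos = 5, neg = 3, p = 0.726562, fail to reject H0.


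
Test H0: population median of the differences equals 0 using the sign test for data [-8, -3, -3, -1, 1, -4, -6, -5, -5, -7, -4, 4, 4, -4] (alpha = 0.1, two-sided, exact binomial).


Step 1: Discard zero differences. Original n = 14; n_eff = number of nonzero differences = 14.
Nonzero differences (with sign): -8, -3, -3, -1, +1, -4, -6, -5, -5, -7, -4, +4, +4, -4
Step 2: Count signs: positive = 3, negative = 11.
Step 3: Under H0: P(positive) = 0.5, so the number of positives S ~ Bin(14, 0.5).
Step 4: Two-sided exact p-value = sum of Bin(14,0.5) probabilities at or below the observed probability = 0.057373.
Step 5: alpha = 0.1. reject H0.

n_eff = 14, pos = 3, neg = 11, p = 0.057373, reject H0.


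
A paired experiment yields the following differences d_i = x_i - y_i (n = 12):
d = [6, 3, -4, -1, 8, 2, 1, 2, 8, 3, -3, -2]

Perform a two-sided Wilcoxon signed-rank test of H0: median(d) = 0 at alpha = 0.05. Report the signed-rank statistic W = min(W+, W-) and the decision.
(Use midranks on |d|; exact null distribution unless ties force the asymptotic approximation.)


Step 1: Drop any zero differences (none here) and take |d_i|.
|d| = [6, 3, 4, 1, 8, 2, 1, 2, 8, 3, 3, 2]
Step 2: Midrank |d_i| (ties get averaged ranks).
ranks: |6|->10, |3|->7, |4|->9, |1|->1.5, |8|->11.5, |2|->4, |1|->1.5, |2|->4, |8|->11.5, |3|->7, |3|->7, |2|->4
Step 3: Attach original signs; sum ranks with positive sign and with negative sign.
W+ = 10 + 7 + 11.5 + 4 + 1.5 + 4 + 11.5 + 7 = 56.5
W- = 9 + 1.5 + 7 + 4 = 21.5
(Check: W+ + W- = 78 should equal n(n+1)/2 = 78.)
Step 4: Test statistic W = min(W+, W-) = 21.5.
Step 5: Ties in |d|, so use the tie-corrected normal approximation.
        E[W] = n(n+1)/4 = 12*13/4 = 39.
        Tie groups: |d|=1 (t=2), |d|=2 (t=3), |d|=3 (t=3), |d|=8 (t=2); sum(t^3 - t) = 60.
        Var[W] = n(n+1)(2n+1)/24 - sum(t^3-t)/48 = 3900/24 - 60/48 = 161.25.
        z = (W - E[W]) / sqrt(Var[W]) = (21.5 - 39) / 12.6984 = -1.3781.
        Two-sided p = 2*Phi(z) = 0.168165.
Step 6: alpha = 0.05. fail to reject H0.

W+ = 56.5, W- = 21.5, W = min = 21.5, p = 0.168165, fail to reject H0.


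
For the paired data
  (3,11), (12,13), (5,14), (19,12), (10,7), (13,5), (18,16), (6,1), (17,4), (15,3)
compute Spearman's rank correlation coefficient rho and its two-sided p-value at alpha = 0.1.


Step 1: Rank x and y separately (midranks; no ties here).
rank(x): 3->1, 12->5, 5->2, 19->10, 10->4, 13->6, 18->9, 6->3, 17->8, 15->7
rank(y): 11->6, 13->8, 14->9, 12->7, 7->5, 5->4, 16->10, 1->1, 4->3, 3->2
Step 2: d_i = R_x(i) - R_y(i); compute d_i^2.
  (1-6)^2=25, (5-8)^2=9, (2-9)^2=49, (10-7)^2=9, (4-5)^2=1, (6-4)^2=4, (9-10)^2=1, (3-1)^2=4, (8-3)^2=25, (7-2)^2=25
sum(d^2) = 152.
Step 3: rho = 1 - 6*152 / (10*(10^2 - 1)) = 1 - 912/990 = 0.078788.
Step 4: Under H0, t = rho * sqrt((n-2)/(1-rho^2)) = 0.2235 ~ t(8).
Step 5: Two-sided p-value from the t-distribution with 8 df = 0.828717.
Step 6: alpha = 0.1. fail to reject H0.

rho = 0.0788, p = 0.828717, fail to reject H0 at alpha = 0.1.


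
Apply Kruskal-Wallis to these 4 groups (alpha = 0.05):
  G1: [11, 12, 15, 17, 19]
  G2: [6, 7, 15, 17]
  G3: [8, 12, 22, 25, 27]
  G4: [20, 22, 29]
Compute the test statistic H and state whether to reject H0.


Step 1: Combine all N = 17 observations and assign midranks.
sorted (value, group, rank): (6,G2,1), (7,G2,2), (8,G3,3), (11,G1,4), (12,G1,5.5), (12,G3,5.5), (15,G1,7.5), (15,G2,7.5), (17,G1,9.5), (17,G2,9.5), (19,G1,11), (20,G4,12), (22,G3,13.5), (22,G4,13.5), (25,G3,15), (27,G3,16), (29,G4,17)
Step 2: Sum ranks within each group.
R_1 = 37.5 (n_1 = 5)
R_2 = 20 (n_2 = 4)
R_3 = 53 (n_3 = 5)
R_4 = 42.5 (n_4 = 3)
Step 3: H = 12/(N(N+1)) * sum(R_i^2/n_i) - 3(N+1)
     = 12/(17*18) * (37.5^2/5 + 20^2/4 + 53^2/5 + 42.5^2/3) - 3*18
     = 0.039216 * 1545.13 - 54
     = 6.593464.
Step 4: Ties present; correction factor C = 1 - 24/(17^3 - 17) = 0.995098. Corrected H = 6.593464 / 0.995098 = 6.625944.
Step 5: Under H0, H ~ chi^2(3); p-value = 0.084826.
Step 6: alpha = 0.05. fail to reject H0.

H = 6.6259, df = 3, p = 0.084826, fail to reject H0.


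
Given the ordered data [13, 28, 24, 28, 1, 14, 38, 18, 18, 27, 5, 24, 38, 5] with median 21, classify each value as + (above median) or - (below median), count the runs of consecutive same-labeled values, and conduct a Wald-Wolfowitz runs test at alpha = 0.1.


Step 1: Compute median = 21; label A = above, B = below.
Labels in order: BAAABBABBABAAB  (n_A = 7, n_B = 7)
Step 2: Count runs R = 9.
Step 3: Under H0 (random ordering), E[R] = 2*n_A*n_B/(n_A+n_B) + 1 = 2*7*7/14 + 1 = 8.0000.
        Var[R] = 2*n_A*n_B*(2*n_A*n_B - n_A - n_B) / ((n_A+n_B)^2 * (n_A+n_B-1)) = 8232/2548 = 3.2308.
        SD[R] = 1.7974.
Step 4: Continuity-corrected z = (R - 0.5 - E[R]) / SD[R] = (9 - 0.5 - 8.0000) / 1.7974 = 0.2782.
Step 5: Two-sided p-value via normal approximation = 2*(1 - Phi(|z|)) = 0.780879.
Step 6: alpha = 0.1. fail to reject H0.

R = 9, z = 0.2782, p = 0.780879, fail to reject H0.
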